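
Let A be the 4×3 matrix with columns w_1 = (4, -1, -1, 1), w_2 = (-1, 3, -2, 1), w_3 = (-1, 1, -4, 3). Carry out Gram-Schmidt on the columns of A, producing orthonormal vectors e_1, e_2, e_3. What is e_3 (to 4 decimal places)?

e_3 = (-0.3951, -0.6115, -0.4704, 0.4986)

w_1 = (4, -1, -1, 1); ‖w_1‖ = 4.3589, so e_1 = (0.9177, -0.2294, -0.2294, 0.2294).
e_1·w_2 = 0.9177·(-1) + (-0.2294)·3 + (-0.2294)·(-2) + 0.2294·1 = -0.9177.
u_2 = w_2 + 0.9177·e_1 = (-0.1579, 2.7895, -2.2105, 1.2105).
‖u_2‖ = 3.7627, so e_2 = (-0.0420, 0.7413, -0.5875, 0.3217).
e_1·w_3 = 0.9177·(-1) + (-0.2294)·1 + (-0.2294)·(-4) + 0.2294·3 = 0.4588; e_2·w_3 = (-0.0420)·(-1) + 0.7413·1 + (-0.5875)·(-4) + 0.3217·3 = 4.0984.
u_3 = w_3 − 0.4588·e_1 − 4.0984·e_2 = (-1.2491, -1.9331, -1.4870, 1.5762).
‖u_3‖ = 3.1611, so e_3 = (-0.3951, -0.6115, -0.4704, 0.4986).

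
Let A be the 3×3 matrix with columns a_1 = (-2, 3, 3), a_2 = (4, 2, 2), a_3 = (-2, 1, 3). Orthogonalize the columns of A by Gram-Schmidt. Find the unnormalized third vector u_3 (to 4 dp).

e_1 = a_1/‖a_1‖ = (-2, 3, 3)/4.6904 = (-0.4264, 0.6396, 0.6396).
r_{12} = e_1·a_2 = 0.8528.
u_2 = a_2 − 0.8528·e_1 = (4.3636, 1.4545, 1.4545).
‖u_2‖ = 4.8242, so e_2 = (0.9045, 0.3015, 0.3015).
r_{13} = e_1·a_3 = 3.4112; r_{23} = e_2·a_3 = -0.6030.
u_3 = a_3 − 3.4112·e_1 + 0.6030·e_2 = (0.0000, -1.0000, 1.0000).

u_3 = (0.0000, -1.0000, 1.0000)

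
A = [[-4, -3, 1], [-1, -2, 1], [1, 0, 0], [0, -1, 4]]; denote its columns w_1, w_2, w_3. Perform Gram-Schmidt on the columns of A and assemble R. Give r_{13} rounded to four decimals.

r_{13} = -1.1785

w_1 = (-4, -1, 1, 0); ‖w_1‖ = 4.2426, so e_1 = (-0.9428, -0.2357, 0.2357, 0.0000).
r_{13} = e_1·w_3 = -1.1785.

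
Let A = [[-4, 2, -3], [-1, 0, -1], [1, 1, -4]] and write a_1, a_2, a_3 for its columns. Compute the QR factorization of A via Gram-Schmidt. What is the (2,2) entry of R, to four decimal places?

a_1 = (-4, -1, 1); ‖a_1‖ = 4.2426, so e_1 = (-0.9428, -0.2357, 0.2357).
e_1·a_2 = (-0.9428)·2 + (-0.2357)·0 + 0.2357·1 = -1.6499.
u_2 = a_2 + 1.6499·e_1 = (0.4444, -0.3889, 1.3889).
r_{22} = ‖u_2‖ = 1.5092.

r_{22} = 1.5092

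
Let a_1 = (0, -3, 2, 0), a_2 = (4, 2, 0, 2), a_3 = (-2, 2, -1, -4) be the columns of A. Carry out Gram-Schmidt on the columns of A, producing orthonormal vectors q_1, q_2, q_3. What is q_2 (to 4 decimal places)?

q_2 = (0.8681, 0.1336, 0.2003, 0.4341)

q_1 = a_1/‖a_1‖ = (0, -3, 2, 0)/3.6056 = (0.0000, -0.8321, 0.5547, 0.0000).
r_{12} = q_1·a_2 = -1.6641.
u_2 = a_2 + 1.6641·q_1 = (4.0000, 0.6154, 0.9231, 2.0000).
‖u_2‖ = 4.6077, so q_2 = (0.8681, 0.1336, 0.2003, 0.4341).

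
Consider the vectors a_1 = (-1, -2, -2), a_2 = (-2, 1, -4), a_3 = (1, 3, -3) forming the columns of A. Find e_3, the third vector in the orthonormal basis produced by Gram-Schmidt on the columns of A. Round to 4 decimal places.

a_1 = (-1, -2, -2); ‖a_1‖ = 3.0000, so e_1 = (-0.3333, -0.6667, -0.6667).
e_1·a_2 = (-0.3333)·(-2) + (-0.6667)·1 + (-0.6667)·(-4) = 2.6667.
u_2 = a_2 − 2.6667·e_1 = (-1.1111, 2.7778, -2.2222).
‖u_2‖ = 3.7268, so e_2 = (-0.2981, 0.7454, -0.5963).
e_1·a_3 = (-0.3333)·1 + (-0.6667)·3 + (-0.6667)·(-3) = -0.3333; e_2·a_3 = (-0.2981)·1 + 0.7454·3 + (-0.5963)·(-3) = 3.7268.
u_3 = a_3 + 0.3333·e_1 − 3.7268·e_2 = (2.0000, 0.0000, -1.0000).
‖u_3‖ = 2.2361, so e_3 = (0.8944, 0.0000, -0.4472).

e_3 = (0.8944, 0.0000, -0.4472)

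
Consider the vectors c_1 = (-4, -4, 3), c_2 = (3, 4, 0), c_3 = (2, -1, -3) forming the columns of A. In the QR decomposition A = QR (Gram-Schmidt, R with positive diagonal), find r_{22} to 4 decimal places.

c_1 = (-4, -4, 3); ‖c_1‖ = 6.4031, so q_1 = (-0.6247, -0.6247, 0.4685).
q_1·c_2 = (-0.6247)·3 + (-0.6247)·4 + 0.4685·0 = -4.3729.
u_2 = c_2 + 4.3729·q_1 = (0.2683, 1.2683, 2.0488).
r_{22} = ‖u_2‖ = 2.4245.

r_{22} = 2.4245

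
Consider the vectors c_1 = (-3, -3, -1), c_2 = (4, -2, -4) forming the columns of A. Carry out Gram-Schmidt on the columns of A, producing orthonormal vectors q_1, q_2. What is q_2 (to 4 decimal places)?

c_1 = (-3, -3, -1); ‖c_1‖ = 4.3589, so q_1 = (-0.6882, -0.6882, -0.2294).
q_1·c_2 = (-0.6882)·4 + (-0.6882)·(-2) + (-0.2294)·(-4) = -0.4588.
u_2 = c_2 + 0.4588·q_1 = (3.6842, -2.3158, -4.1053).
‖u_2‖ = 5.9824, so q_2 = (0.6158, -0.3871, -0.6862).

q_2 = (0.6158, -0.3871, -0.6862)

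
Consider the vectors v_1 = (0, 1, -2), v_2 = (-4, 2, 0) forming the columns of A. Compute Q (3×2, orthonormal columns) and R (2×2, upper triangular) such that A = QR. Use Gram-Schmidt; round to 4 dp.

v_1 = (0, 1, -2); ‖v_1‖ = 2.2361, so e_1 = (0.0000, 0.4472, -0.8944).
e_1·v_2 = 0.0000·(-4) + 0.4472·2 + (-0.8944)·0 = 0.8944.
u_2 = v_2 − 0.8944·e_1 = (-4.0000, 1.6000, 0.8000).
‖u_2‖ = 4.3818, so e_2 = (-0.9129, 0.3651, 0.1826).

Q = [[0.0000, -0.9129], [0.4472, 0.3651], [-0.8944, 0.1826]], R = [[2.2361, 0.8944], [0.0000, 4.3818]]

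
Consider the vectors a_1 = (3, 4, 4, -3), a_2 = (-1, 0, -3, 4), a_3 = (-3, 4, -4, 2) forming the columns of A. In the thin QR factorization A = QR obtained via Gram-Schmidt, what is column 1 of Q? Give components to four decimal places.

e_1 = a_1/‖a_1‖ = (3, 4, 4, -3)/7.0711 = (0.4243, 0.5657, 0.5657, -0.4243).

e_1 = (0.4243, 0.5657, 0.5657, -0.4243)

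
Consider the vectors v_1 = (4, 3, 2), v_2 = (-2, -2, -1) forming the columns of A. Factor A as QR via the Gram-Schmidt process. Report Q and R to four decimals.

v_1 = (4, 3, 2); ‖v_1‖ = 5.3852, so e_1 = (0.7428, 0.5571, 0.3714).
e_1·v_2 = 0.7428·(-2) + 0.5571·(-2) + 0.3714·(-1) = -2.9711.
u_2 = v_2 + 2.9711·e_1 = (0.2069, -0.3448, 0.1034).
‖u_2‖ = 0.4152, so e_2 = (0.4983, -0.8305, 0.2491).

Q = [[0.7428, 0.4983], [0.5571, -0.8305], [0.3714, 0.2491]], R = [[5.3852, -2.9711], [0.0000, 0.4152]]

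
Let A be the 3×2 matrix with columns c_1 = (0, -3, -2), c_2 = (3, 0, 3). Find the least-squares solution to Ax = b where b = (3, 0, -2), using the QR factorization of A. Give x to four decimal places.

e_1 = c_1/‖c_1‖ = (0, -3, -2)/3.6056 = (0.0000, -0.8321, -0.5547).
r_{12} = e_1·c_2 = -1.6641.
u_2 = c_2 + 1.6641·e_1 = (3.0000, -1.3846, 2.0769).
‖u_2‖ = 3.9027, so e_2 = (0.7687, -0.3548, 0.5322).
Qᵀb = (1.1094, 1.2418).
Back-substitute: x_2 = 1.2418/3.9027 = 0.3182.
x_1 = (1.1094 + 1.6641·0.3182)/3.6056 = 0.4545.

x = (0.4545, 0.3182)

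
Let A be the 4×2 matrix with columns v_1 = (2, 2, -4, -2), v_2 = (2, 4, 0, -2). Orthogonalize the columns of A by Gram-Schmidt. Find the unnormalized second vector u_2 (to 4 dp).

u_2 = (0.8571, 2.8571, 2.2857, -0.8571)

v_1 = (2, 2, -4, -2); ‖v_1‖ = 5.2915, so e_1 = (0.3780, 0.3780, -0.7559, -0.3780).
e_1·v_2 = 0.3780·2 + 0.3780·4 + (-0.7559)·0 + (-0.3780)·(-2) = 3.0237.
u_2 = v_2 − 3.0237·e_1 = (0.8571, 2.8571, 2.2857, -0.8571).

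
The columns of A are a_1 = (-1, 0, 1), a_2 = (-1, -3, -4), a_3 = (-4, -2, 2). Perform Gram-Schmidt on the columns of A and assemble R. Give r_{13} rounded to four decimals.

q_1 = a_1/‖a_1‖ = (-1, 0, 1)/1.4142 = (-0.7071, 0.0000, 0.7071).
r_{13} = q_1·a_3 = 4.2426.

r_{13} = 4.2426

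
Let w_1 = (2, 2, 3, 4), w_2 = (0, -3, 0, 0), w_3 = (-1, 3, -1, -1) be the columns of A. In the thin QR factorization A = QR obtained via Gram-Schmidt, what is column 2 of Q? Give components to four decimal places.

q_2 = (0.1293, -0.9374, 0.1940, 0.2586)

q_1 = w_1/‖w_1‖ = (2, 2, 3, 4)/5.7446 = (0.3482, 0.3482, 0.5222, 0.6963).
r_{12} = q_1·w_2 = -1.0445.
u_2 = w_2 + 1.0445·q_1 = (0.3636, -2.6364, 0.5455, 0.7273).
‖u_2‖ = 2.8123, so q_2 = (0.1293, -0.9374, 0.1940, 0.2586).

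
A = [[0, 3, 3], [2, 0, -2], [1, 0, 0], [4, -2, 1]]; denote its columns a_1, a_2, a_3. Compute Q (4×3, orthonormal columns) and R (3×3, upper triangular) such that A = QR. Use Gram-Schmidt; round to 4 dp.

a_1 = (0, 2, 1, 4); ‖a_1‖ = 4.5826, so e_1 = (0.0000, 0.4364, 0.2182, 0.8729).
e_1·a_2 = 0.0000·3 + 0.4364·0 + 0.2182·0 + 0.8729·(-2) = -1.7457.
u_2 = a_2 + 1.7457·e_1 = (3.0000, 0.7619, 0.3810, -0.4762).
‖u_2‖ = 3.1547, so e_2 = (0.9510, 0.2415, 0.1208, -0.1509).
e_1·a_3 = 0.0000·3 + 0.4364·(-2) + 0.2182·0 + 0.8729·1 = 0.0000; e_2·a_3 = 0.9510·3 + 0.2415·(-2) + 0.1208·0 + (-0.1509)·1 = 2.2189.
u_3 = a_3 + 0.0000·e_1 − 2.2189·e_2 = (0.8900, -2.5359, -0.2679, 1.3349).
‖u_3‖ = 3.0127, so e_3 = (0.2954, -0.8417, -0.0889, 0.4431).

Q = [[0.0000, 0.9510, 0.2954], [0.4364, 0.2415, -0.8417], [0.2182, 0.1208, -0.0889], [0.8729, -0.1509, 0.4431]], R = [[4.5826, -1.7457, 0.0000], [0.0000, 3.1547, 2.2189], [0.0000, 0.0000, 3.0127]]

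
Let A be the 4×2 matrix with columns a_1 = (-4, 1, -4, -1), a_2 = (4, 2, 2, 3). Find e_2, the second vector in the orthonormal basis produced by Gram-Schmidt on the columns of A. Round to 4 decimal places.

a_1 = (-4, 1, -4, -1); ‖a_1‖ = 5.8310, so e_1 = (-0.6860, 0.1715, -0.6860, -0.1715).
e_1·a_2 = (-0.6860)·4 + 0.1715·2 + (-0.6860)·2 + (-0.1715)·3 = -4.2875.
u_2 = a_2 + 4.2875·e_1 = (1.0588, 2.7353, -0.9412, 2.2647).
‖u_2‖ = 3.8233, so e_2 = (0.2769, 0.7154, -0.2462, 0.5923).

e_2 = (0.2769, 0.7154, -0.2462, 0.5923)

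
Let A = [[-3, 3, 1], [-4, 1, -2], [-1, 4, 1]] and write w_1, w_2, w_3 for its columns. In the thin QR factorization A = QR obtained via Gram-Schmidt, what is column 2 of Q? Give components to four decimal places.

e_2 = (0.2692, -0.4187, 0.8673)

w_1 = (-3, -4, -1); ‖w_1‖ = 5.0990, so e_1 = (-0.5883, -0.7845, -0.1961).
e_1·w_2 = (-0.5883)·3 + (-0.7845)·1 + (-0.1961)·4 = -3.3340.
u_2 = w_2 + 3.3340·e_1 = (1.0385, -1.6154, 3.3462).
‖u_2‖ = 3.8581, so e_2 = (0.2692, -0.4187, 0.8673).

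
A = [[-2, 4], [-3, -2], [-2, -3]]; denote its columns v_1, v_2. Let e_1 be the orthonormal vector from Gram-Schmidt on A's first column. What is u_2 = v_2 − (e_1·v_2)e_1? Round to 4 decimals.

u_2 = (4.4706, -1.2941, -2.5294)

v_1 = (-2, -3, -2); ‖v_1‖ = 4.1231, so e_1 = (-0.4851, -0.7276, -0.4851).
e_1·v_2 = (-0.4851)·4 + (-0.7276)·(-2) + (-0.4851)·(-3) = 0.9701.
u_2 = v_2 − 0.9701·e_1 = (4.4706, -1.2941, -2.5294).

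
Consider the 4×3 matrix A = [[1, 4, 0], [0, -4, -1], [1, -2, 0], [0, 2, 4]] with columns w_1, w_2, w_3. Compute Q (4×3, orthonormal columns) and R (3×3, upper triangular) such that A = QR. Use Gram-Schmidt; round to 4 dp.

Q = [[0.7071, 0.4867, -0.2607], [0.0000, -0.6489, 0.0724], [0.7071, -0.4867, 0.2607], [0.0000, 0.3244, 0.9268]], R = [[1.4142, 1.4142, 0.0000], [0.0000, 6.1644, 1.9467], [0.0000, 0.0000, 3.6346]]

w_1 = (1, 0, 1, 0); ‖w_1‖ = 1.4142, so e_1 = (0.7071, 0.0000, 0.7071, 0.0000).
e_1·w_2 = 0.7071·4 + 0.0000·(-4) + 0.7071·(-2) + 0.0000·2 = 1.4142.
u_2 = w_2 − 1.4142·e_1 = (3.0000, -4.0000, -3.0000, 2.0000).
‖u_2‖ = 6.1644, so e_2 = (0.4867, -0.6489, -0.4867, 0.3244).
e_1·w_3 = 0.7071·0 + 0.0000·(-1) + 0.7071·0 + 0.0000·4 = 0.0000; e_2·w_3 = 0.4867·0 + (-0.6489)·(-1) + (-0.4867)·0 + 0.3244·4 = 1.9467.
u_3 = w_3 + 0.0000·e_1 − 1.9467·e_2 = (-0.9474, 0.2632, 0.9474, 3.3684).
‖u_3‖ = 3.6346, so e_3 = (-0.2607, 0.0724, 0.2607, 0.9268).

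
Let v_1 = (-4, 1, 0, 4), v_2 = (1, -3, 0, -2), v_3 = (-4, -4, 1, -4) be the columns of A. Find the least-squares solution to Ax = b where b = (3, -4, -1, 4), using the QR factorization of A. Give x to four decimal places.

v_1 = (-4, 1, 0, 4); ‖v_1‖ = 5.7446, so e_1 = (-0.6963, 0.1741, 0.0000, 0.6963).
e_1·v_2 = (-0.6963)·1 + 0.1741·(-3) + 0.0000·0 + 0.6963·(-2) = -2.6112.
u_2 = v_2 + 2.6112·e_1 = (-0.8182, -2.5455, 0.0000, -0.1818).
‖u_2‖ = 2.6799, so e_2 = (-0.3053, -0.9498, 0.0000, -0.0678).
e_1·v_3 = (-0.6963)·(-4) + 0.1741·(-4) + 0.0000·1 + 0.6963·(-4) = -0.6963; e_2·v_3 = (-0.3053)·(-4) + (-0.9498)·(-4) + 0.0000·1 + (-0.0678)·(-4) = 5.2919.
u_3 = v_3 + 0.6963·e_1 − 5.2919·e_2 = (-2.8692, 1.1477, 1.0000, -3.1561).
‖u_3‖ = 4.5289, so e_3 = (-0.6335, 0.2534, 0.2208, -0.6969).
Qᵀb = (0.0000, 2.6120, -5.9226).
Back-substitute: x_3 = -5.9226/4.5289 = -1.3078.
x_2 = (2.6120 − 5.2919·(-1.3078))/2.6799 = 3.5571.
x_1 = (0.0000 + 2.6112·3.5571 + 0.6963·(-1.3078))/5.7446 = 1.4583.

x = (1.4583, 3.5571, -1.3078)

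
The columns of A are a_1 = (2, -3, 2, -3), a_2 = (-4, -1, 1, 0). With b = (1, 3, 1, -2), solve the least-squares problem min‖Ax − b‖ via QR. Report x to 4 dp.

x = (0.0000, -0.3333)

a_1 = (2, -3, 2, -3); ‖a_1‖ = 5.0990, so q_1 = (0.3922, -0.5883, 0.3922, -0.5883).
q_1·a_2 = 0.3922·(-4) + (-0.5883)·(-1) + 0.3922·1 + (-0.5883)·0 = -0.5883.
u_2 = a_2 + 0.5883·q_1 = (-3.7692, -1.3462, 1.2308, -0.3462).
‖u_2‖ = 4.2016, so q_2 = (-0.8971, -0.3204, 0.2929, -0.0824).
Qᵀb = (0.1961, -1.4005).
Back-substitute: x_2 = -1.4005/4.2016 = -0.3333.
x_1 = (0.1961 + 0.5883·(-0.3333))/5.0990 = 0.0000.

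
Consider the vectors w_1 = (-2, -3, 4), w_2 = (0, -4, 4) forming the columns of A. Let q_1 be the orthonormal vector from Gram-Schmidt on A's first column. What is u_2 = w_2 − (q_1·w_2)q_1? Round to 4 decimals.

q_1 = w_1/‖w_1‖ = (-2, -3, 4)/5.3852 = (-0.3714, -0.5571, 0.7428).
r_{12} = q_1·w_2 = 5.1995.
u_2 = w_2 − 5.1995·q_1 = (1.9310, -1.1034, 0.1379).

u_2 = (1.9310, -1.1034, 0.1379)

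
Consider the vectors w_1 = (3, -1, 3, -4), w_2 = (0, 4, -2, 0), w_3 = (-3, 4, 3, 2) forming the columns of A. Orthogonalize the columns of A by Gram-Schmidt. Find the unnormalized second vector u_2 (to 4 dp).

u_2 = (0.8571, 3.7143, -1.1429, -1.1429)

w_1 = (3, -1, 3, -4); ‖w_1‖ = 5.9161, so q_1 = (0.5071, -0.1690, 0.5071, -0.6761).
q_1·w_2 = 0.5071·0 + (-0.1690)·4 + 0.5071·(-2) + (-0.6761)·0 = -1.6903.
u_2 = w_2 + 1.6903·q_1 = (0.8571, 3.7143, -1.1429, -1.1429).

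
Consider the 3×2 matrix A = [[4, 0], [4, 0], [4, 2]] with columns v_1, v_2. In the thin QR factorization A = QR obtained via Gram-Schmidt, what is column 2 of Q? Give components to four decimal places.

v_1 = (4, 4, 4); ‖v_1‖ = 6.9282, so q_1 = (0.5774, 0.5774, 0.5774).
q_1·v_2 = 0.5774·0 + 0.5774·0 + 0.5774·2 = 1.1547.
u_2 = v_2 − 1.1547·q_1 = (-0.6667, -0.6667, 1.3333).
‖u_2‖ = 1.6330, so q_2 = (-0.4082, -0.4082, 0.8165).

q_2 = (-0.4082, -0.4082, 0.8165)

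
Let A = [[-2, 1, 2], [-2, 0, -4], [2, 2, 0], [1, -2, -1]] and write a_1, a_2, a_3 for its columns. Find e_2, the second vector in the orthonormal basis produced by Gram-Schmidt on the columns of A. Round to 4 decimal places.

e_2 = (0.3333, 0.0000, 0.6667, -0.6667)

a_1 = (-2, -2, 2, 1); ‖a_1‖ = 3.6056, so e_1 = (-0.5547, -0.5547, 0.5547, 0.2774).
e_1·a_2 = (-0.5547)·1 + (-0.5547)·0 + 0.5547·2 + 0.2774·(-2) = 0.0000.
u_2 = a_2 + 0.0000·e_1 = (1.0000, 0.0000, 2.0000, -2.0000).
‖u_2‖ = 3.0000, so e_2 = (0.3333, 0.0000, 0.6667, -0.6667).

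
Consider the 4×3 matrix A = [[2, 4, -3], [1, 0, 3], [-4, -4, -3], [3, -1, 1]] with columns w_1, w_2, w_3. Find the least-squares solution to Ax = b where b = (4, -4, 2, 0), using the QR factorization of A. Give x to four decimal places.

x = (0.3984, -0.0488, -1.2439)

w_1 = (2, 1, -4, 3); ‖w_1‖ = 5.4772, so q_1 = (0.3651, 0.1826, -0.7303, 0.5477).
q_1·w_2 = 0.3651·4 + 0.1826·0 + (-0.7303)·(-4) + 0.5477·(-1) = 3.8341.
u_2 = w_2 − 3.8341·q_1 = (2.6000, -0.7000, -1.2000, -3.1000).
‖u_2‖ = 4.2778, so q_2 = (0.6078, -0.1636, -0.2805, -0.7247).
q_1·w_3 = 0.3651·(-3) + 0.1826·3 + (-0.7303)·(-3) + 0.5477·1 = 2.1909; q_2·w_3 = 0.6078·(-3) + (-0.1636)·3 + (-0.2805)·(-3) + (-0.7247)·1 = -2.1974.
u_3 = w_3 − 2.1909·q_1 + 2.1974·q_2 = (-2.4645, 2.2404, -2.0164, -1.7923).
‖u_3‖ = 4.2862, so q_3 = (-0.5750, 0.5227, -0.4704, -0.4182).
Qᵀb = (-0.7303, 2.5246, -5.3316).
Back-substitute: x_3 = -5.3316/4.2862 = -1.2439.
x_2 = (2.5246 + 2.1974·(-1.2439))/4.2778 = -0.0488.
x_1 = (-0.7303 − 3.8341·(-0.0488) − 2.1909·(-1.2439))/5.4772 = 0.3984.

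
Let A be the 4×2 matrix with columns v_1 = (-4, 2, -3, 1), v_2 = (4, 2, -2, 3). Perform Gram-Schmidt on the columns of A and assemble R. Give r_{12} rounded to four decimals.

r_{12} = -0.5477

e_1 = v_1/‖v_1‖ = (-4, 2, -3, 1)/5.4772 = (-0.7303, 0.3651, -0.5477, 0.1826).
r_{12} = e_1·v_2 = -0.5477.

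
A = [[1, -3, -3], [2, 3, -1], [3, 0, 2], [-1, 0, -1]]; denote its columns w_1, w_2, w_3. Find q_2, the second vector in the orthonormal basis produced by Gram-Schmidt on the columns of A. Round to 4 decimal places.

q_1 = w_1/‖w_1‖ = (1, 2, 3, -1)/3.8730 = (0.2582, 0.5164, 0.7746, -0.2582).
r_{12} = q_1·w_2 = 0.7746.
u_2 = w_2 − 0.7746·q_1 = (-3.2000, 2.6000, -0.6000, 0.2000).
‖u_2‖ = 4.1713, so q_2 = (-0.7671, 0.6233, -0.1438, 0.0479).

q_2 = (-0.7671, 0.6233, -0.1438, 0.0479)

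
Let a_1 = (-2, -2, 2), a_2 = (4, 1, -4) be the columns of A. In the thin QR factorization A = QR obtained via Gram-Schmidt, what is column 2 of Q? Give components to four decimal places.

a_1 = (-2, -2, 2); ‖a_1‖ = 3.4641, so e_1 = (-0.5774, -0.5774, 0.5774).
e_1·a_2 = (-0.5774)·4 + (-0.5774)·1 + 0.5774·(-4) = -5.1962.
u_2 = a_2 + 5.1962·e_1 = (1.0000, -2.0000, -1.0000).
‖u_2‖ = 2.4495, so e_2 = (0.4082, -0.8165, -0.4082).

e_2 = (0.4082, -0.8165, -0.4082)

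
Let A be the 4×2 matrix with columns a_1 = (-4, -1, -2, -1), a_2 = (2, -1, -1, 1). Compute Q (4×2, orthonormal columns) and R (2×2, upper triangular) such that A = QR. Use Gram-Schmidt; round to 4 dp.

a_1 = (-4, -1, -2, -1); ‖a_1‖ = 4.6904, so q_1 = (-0.8528, -0.2132, -0.4264, -0.2132).
q_1·a_2 = (-0.8528)·2 + (-0.2132)·(-1) + (-0.4264)·(-1) + (-0.2132)·1 = -1.2792.
u_2 = a_2 + 1.2792·q_1 = (0.9091, -1.2727, -1.5455, 0.7273).
‖u_2‖ = 2.3160, so q_2 = (0.3925, -0.5495, -0.6673, 0.3140).

Q = [[-0.8528, 0.3925], [-0.2132, -0.5495], [-0.4264, -0.6673], [-0.2132, 0.3140]], R = [[4.6904, -1.2792], [0.0000, 2.3160]]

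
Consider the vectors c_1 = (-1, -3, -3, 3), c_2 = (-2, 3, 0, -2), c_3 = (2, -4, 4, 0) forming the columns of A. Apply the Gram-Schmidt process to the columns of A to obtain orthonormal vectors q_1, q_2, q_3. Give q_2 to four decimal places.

q_2 = (-0.7442, 0.4854, -0.4206, -0.1834)

q_1 = c_1/‖c_1‖ = (-1, -3, -3, 3)/5.2915 = (-0.1890, -0.5669, -0.5669, 0.5669).
r_{12} = q_1·c_2 = -2.4568.
u_2 = c_2 + 2.4568·q_1 = (-2.4643, 1.6071, -1.3929, -0.6071).
‖u_2‖ = 3.3112, so q_2 = (-0.7442, 0.4854, -0.4206, -0.1834).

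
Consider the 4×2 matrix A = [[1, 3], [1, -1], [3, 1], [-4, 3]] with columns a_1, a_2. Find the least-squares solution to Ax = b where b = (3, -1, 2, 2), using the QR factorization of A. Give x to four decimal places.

x = (0.2566, 0.9898)

a_1 = (1, 1, 3, -4); ‖a_1‖ = 5.1962, so e_1 = (0.1925, 0.1925, 0.5774, -0.7698).
e_1·a_2 = 0.1925·3 + 0.1925·(-1) + 0.5774·1 + (-0.7698)·3 = -1.3472.
u_2 = a_2 + 1.3472·e_1 = (3.2593, -0.7407, 1.7778, 1.9630).
‖u_2‖ = 4.2644, so e_2 = (0.7643, -0.1737, 0.4169, 0.4603).
Qᵀb = (0.0000, 4.2210).
Back-substitute: x_2 = 4.2210/4.2644 = 0.9898.
x_1 = (0.0000 + 1.3472·0.9898)/5.1962 = 0.2566.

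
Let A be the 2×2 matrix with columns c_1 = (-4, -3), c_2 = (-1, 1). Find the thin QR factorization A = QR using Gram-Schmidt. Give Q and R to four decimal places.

c_1 = (-4, -3); ‖c_1‖ = 5.0000, so q_1 = (-0.8000, -0.6000).
q_1·c_2 = (-0.8000)·(-1) + (-0.6000)·1 = 0.2000.
u_2 = c_2 − 0.2000·q_1 = (-0.8400, 1.1200).
‖u_2‖ = 1.4000, so q_2 = (-0.6000, 0.8000).

Q = [[-0.8000, -0.6000], [-0.6000, 0.8000]], R = [[5.0000, 0.2000], [0.0000, 1.4000]]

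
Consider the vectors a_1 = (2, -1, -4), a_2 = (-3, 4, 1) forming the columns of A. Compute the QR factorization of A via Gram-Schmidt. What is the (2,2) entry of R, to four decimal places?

r_{22} = 4.0825

a_1 = (2, -1, -4); ‖a_1‖ = 4.5826, so q_1 = (0.4364, -0.2182, -0.8729).
q_1·a_2 = 0.4364·(-3) + (-0.2182)·4 + (-0.8729)·1 = -3.0551.
u_2 = a_2 + 3.0551·q_1 = (-1.6667, 3.3333, -1.6667).
r_{22} = ‖u_2‖ = 4.0825.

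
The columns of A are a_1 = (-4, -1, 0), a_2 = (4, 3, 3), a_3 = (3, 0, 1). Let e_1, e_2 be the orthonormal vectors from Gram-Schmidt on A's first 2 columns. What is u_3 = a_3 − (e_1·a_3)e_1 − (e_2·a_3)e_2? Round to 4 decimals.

e_1 = a_1/‖a_1‖ = (-4, -1, 0)/4.1231 = (-0.9701, -0.2425, 0.0000).
r_{12} = e_1·a_2 = -4.6082.
u_2 = a_2 + 4.6082·e_1 = (-0.4706, 1.8824, 3.0000).
‖u_2‖ = 3.5728, so e_2 = (-0.1317, 0.5269, 0.8397).
r_{13} = e_1·a_3 = -2.9104; r_{23} = e_2·a_3 = 0.4445.
u_3 = a_3 + 2.9104·e_1 − 0.4445·e_2 = (0.2350, -0.9401, 0.6267).

u_3 = (0.2350, -0.9401, 0.6267)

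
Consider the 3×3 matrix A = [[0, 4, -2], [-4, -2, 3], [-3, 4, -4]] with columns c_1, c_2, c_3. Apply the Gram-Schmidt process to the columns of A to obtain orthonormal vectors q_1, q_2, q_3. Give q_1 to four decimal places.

c_1 = (0, -4, -3); ‖c_1‖ = 5.0000, so q_1 = (0.0000, -0.8000, -0.6000).

q_1 = (0.0000, -0.8000, -0.6000)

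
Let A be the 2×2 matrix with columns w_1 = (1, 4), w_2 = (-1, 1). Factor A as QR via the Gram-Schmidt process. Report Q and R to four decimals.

Q = [[0.2425, -0.9701], [0.9701, 0.2425]], R = [[4.1231, 0.7276], [0.0000, 1.2127]]

w_1 = (1, 4); ‖w_1‖ = 4.1231, so q_1 = (0.2425, 0.9701).
q_1·w_2 = 0.2425·(-1) + 0.9701·1 = 0.7276.
u_2 = w_2 − 0.7276·q_1 = (-1.1765, 0.2941).
‖u_2‖ = 1.2127, so q_2 = (-0.9701, 0.2425).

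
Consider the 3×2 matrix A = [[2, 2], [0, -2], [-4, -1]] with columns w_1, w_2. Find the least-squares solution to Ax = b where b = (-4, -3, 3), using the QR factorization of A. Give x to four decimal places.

q_1 = w_1/‖w_1‖ = (2, 0, -4)/4.4721 = (0.4472, 0.0000, -0.8944).
r_{12} = q_1·w_2 = 1.7889.
u_2 = w_2 − 1.7889·q_1 = (1.2000, -2.0000, 0.6000).
‖u_2‖ = 2.4083, so q_2 = (0.4983, -0.8305, 0.2491).
Qᵀb = (-4.4721, 1.2457).
Back-substitute: x_2 = 1.2457/2.4083 = 0.5172.
x_1 = (-4.4721 − 1.7889·0.5172)/4.4721 = -1.2069.

x = (-1.2069, 0.5172)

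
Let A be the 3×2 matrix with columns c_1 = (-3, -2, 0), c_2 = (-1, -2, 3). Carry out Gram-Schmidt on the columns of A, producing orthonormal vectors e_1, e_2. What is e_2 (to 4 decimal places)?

e_1 = c_1/‖c_1‖ = (-3, -2, 0)/3.6056 = (-0.8321, -0.5547, 0.0000).
r_{12} = e_1·c_2 = 1.9415.
u_2 = c_2 − 1.9415·e_1 = (0.6154, -0.9231, 3.0000).
‖u_2‖ = 3.1986, so e_2 = (0.1924, -0.2886, 0.9379).

e_2 = (0.1924, -0.2886, 0.9379)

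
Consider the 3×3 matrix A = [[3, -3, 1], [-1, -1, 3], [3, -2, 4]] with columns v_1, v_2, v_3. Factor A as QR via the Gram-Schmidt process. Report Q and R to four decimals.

e_1 = v_1/‖v_1‖ = (3, -1, 3)/4.3589 = (0.6882, -0.2294, 0.6882).
r_{12} = e_1·v_2 = -3.2118.
u_2 = v_2 + 3.2118·e_1 = (-0.7895, -1.7368, 0.2105).
‖u_2‖ = 1.9194, so e_2 = (-0.4113, -0.9049, 0.1097).
r_{13} = e_1·v_3 = 2.7530; r_{23} = e_2·v_3 = -2.6872.
u_3 = v_3 − 2.7530·e_1 + 2.6872·e_2 = (-2.0000, 1.2000, 2.4000).
‖u_3‖ = 3.3466, so e_3 = (-0.5976, 0.3586, 0.7171).

Q = [[0.6882, -0.4113, -0.5976], [-0.2294, -0.9049, 0.3586], [0.6882, 0.1097, 0.7171]], R = [[4.3589, -3.2118, 2.7530], [0.0000, 1.9194, -2.6872], [0.0000, 0.0000, 3.3466]]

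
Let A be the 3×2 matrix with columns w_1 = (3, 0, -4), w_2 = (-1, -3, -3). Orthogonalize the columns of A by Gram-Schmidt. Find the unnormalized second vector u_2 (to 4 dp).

w_1 = (3, 0, -4); ‖w_1‖ = 5.0000, so q_1 = (0.6000, 0.0000, -0.8000).
q_1·w_2 = 0.6000·(-1) + 0.0000·(-3) + (-0.8000)·(-3) = 1.8000.
u_2 = w_2 − 1.8000·q_1 = (-2.0800, -3.0000, -1.5600).

u_2 = (-2.0800, -3.0000, -1.5600)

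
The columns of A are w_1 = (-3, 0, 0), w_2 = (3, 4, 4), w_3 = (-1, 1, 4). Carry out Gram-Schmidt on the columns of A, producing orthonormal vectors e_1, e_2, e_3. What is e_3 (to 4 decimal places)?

e_3 = (0.0000, -0.7071, 0.7071)

w_1 = (-3, 0, 0); ‖w_1‖ = 3.0000, so e_1 = (-1.0000, 0.0000, 0.0000).
e_1·w_2 = (-1.0000)·3 + 0.0000·4 + 0.0000·4 = -3.0000.
u_2 = w_2 + 3.0000·e_1 = (0.0000, 4.0000, 4.0000).
‖u_2‖ = 5.6569, so e_2 = (0.0000, 0.7071, 0.7071).
e_1·w_3 = (-1.0000)·(-1) + 0.0000·1 + 0.0000·4 = 1.0000; e_2·w_3 = 0.0000·(-1) + 0.7071·1 + 0.7071·4 = 3.5355.
u_3 = w_3 − 1.0000·e_1 − 3.5355·e_2 = (0.0000, -1.5000, 1.5000).
‖u_3‖ = 2.1213, so e_3 = (0.0000, -0.7071, 0.7071).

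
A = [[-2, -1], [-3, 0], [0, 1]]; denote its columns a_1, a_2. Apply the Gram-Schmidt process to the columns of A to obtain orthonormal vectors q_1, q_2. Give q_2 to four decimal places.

a_1 = (-2, -3, 0); ‖a_1‖ = 3.6056, so q_1 = (-0.5547, -0.8321, 0.0000).
q_1·a_2 = (-0.5547)·(-1) + (-0.8321)·0 + 0.0000·1 = 0.5547.
u_2 = a_2 − 0.5547·q_1 = (-0.6923, 0.4615, 1.0000).
‖u_2‖ = 1.3009, so q_2 = (-0.5322, 0.3548, 0.7687).

q_2 = (-0.5322, 0.3548, 0.7687)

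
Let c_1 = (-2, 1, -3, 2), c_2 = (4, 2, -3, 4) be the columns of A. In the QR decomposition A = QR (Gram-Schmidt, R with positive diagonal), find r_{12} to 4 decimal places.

e_1 = c_1/‖c_1‖ = (-2, 1, -3, 2)/4.2426 = (-0.4714, 0.2357, -0.7071, 0.4714).
r_{12} = e_1·c_2 = 2.5927.

r_{12} = 2.5927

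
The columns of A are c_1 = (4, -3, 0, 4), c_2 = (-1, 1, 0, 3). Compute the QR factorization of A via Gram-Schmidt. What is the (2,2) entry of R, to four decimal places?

r_{22} = 3.2234

c_1 = (4, -3, 0, 4); ‖c_1‖ = 6.4031, so q_1 = (0.6247, -0.4685, 0.0000, 0.6247).
q_1·c_2 = 0.6247·(-1) + (-0.4685)·1 + 0.0000·0 + 0.6247·3 = 0.7809.
u_2 = c_2 − 0.7809·q_1 = (-1.4878, 1.3659, 0.0000, 2.5122).
r_{22} = ‖u_2‖ = 3.2234.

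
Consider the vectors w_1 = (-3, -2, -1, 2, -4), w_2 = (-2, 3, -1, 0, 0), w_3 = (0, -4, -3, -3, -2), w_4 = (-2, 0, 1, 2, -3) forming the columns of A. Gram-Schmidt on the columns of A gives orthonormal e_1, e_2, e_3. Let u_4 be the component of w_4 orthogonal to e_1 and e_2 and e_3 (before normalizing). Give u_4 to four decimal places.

u_4 = (0.1307, 0.2970, 0.6297, -0.5673, -0.6876)

w_1 = (-3, -2, -1, 2, -4); ‖w_1‖ = 5.8310, so e_1 = (-0.5145, -0.3430, -0.1715, 0.3430, -0.6860).
e_1·w_2 = (-0.5145)·(-2) + (-0.3430)·3 + (-0.1715)·(-1) + 0.3430·0 + (-0.6860)·0 = 0.1715.
u_2 = w_2 − 0.1715·e_1 = (-1.9118, 3.0588, -0.9706, -0.0588, 0.1176).
‖u_2‖ = 3.7377, so e_2 = (-0.5115, 0.8184, -0.2597, -0.0157, 0.0315).
e_1·w_3 = (-0.5145)·0 + (-0.3430)·(-4) + (-0.1715)·(-3) + 0.3430·(-3) + (-0.6860)·(-2) = 2.2295; e_2·w_3 = (-0.5115)·0 + 0.8184·(-4) + (-0.2597)·(-3) + (-0.0157)·(-3) + 0.0315·(-2) = -2.5102.
u_3 = w_3 − 2.2295·e_1 + 2.5102·e_2 = (-0.1368, -1.1811, -3.2695, -3.8042, -0.3916).
‖u_3‖ = 5.1700, so e_3 = (-0.0265, -0.2284, -0.6324, -0.7358, -0.0757).
e_1·w_4 = (-0.5145)·(-2) + (-0.3430)·0 + (-0.1715)·1 + 0.3430·2 + (-0.6860)·(-3) = 3.6015; e_2·w_4 = (-0.5115)·(-2) + 0.8184·0 + (-0.2597)·1 + (-0.0157)·2 + 0.0315·(-3) = 0.6374; e_3·w_4 = (-0.0265)·(-2) + (-0.2284)·0 + (-0.6324)·1 + (-0.7358)·2 + (-0.0757)·(-3) = -1.8239.
u_4 = w_4 − 3.6015·e_1 − 0.6374·e_2 + 1.8239·e_3 = (0.1307, 0.2970, 0.6297, -0.5673, -0.6876).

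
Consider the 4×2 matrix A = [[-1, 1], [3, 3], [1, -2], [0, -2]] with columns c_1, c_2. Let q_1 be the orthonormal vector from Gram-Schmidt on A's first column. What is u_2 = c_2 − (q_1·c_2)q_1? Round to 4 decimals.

q_1 = c_1/‖c_1‖ = (-1, 3, 1, 0)/3.3166 = (-0.3015, 0.9045, 0.3015, 0.0000).
r_{12} = q_1·c_2 = 1.8091.
u_2 = c_2 − 1.8091·q_1 = (1.5455, 1.3636, -2.5455, -2.0000).

u_2 = (1.5455, 1.3636, -2.5455, -2.0000)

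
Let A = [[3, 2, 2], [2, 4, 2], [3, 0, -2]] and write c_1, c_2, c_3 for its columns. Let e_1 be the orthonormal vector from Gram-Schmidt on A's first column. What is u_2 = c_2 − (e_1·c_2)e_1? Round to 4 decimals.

u_2 = (0.0909, 2.7273, -1.9091)

e_1 = c_1/‖c_1‖ = (3, 2, 3)/4.6904 = (0.6396, 0.4264, 0.6396).
r_{12} = e_1·c_2 = 2.9848.
u_2 = c_2 − 2.9848·e_1 = (0.0909, 2.7273, -1.9091).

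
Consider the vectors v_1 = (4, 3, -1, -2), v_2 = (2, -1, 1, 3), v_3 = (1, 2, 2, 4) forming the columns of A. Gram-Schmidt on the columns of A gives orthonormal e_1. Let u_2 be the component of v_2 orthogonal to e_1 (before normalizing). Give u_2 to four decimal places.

e_1 = v_1/‖v_1‖ = (4, 3, -1, -2)/5.4772 = (0.7303, 0.5477, -0.1826, -0.3651).
r_{12} = e_1·v_2 = -0.3651.
u_2 = v_2 + 0.3651·e_1 = (2.2667, -0.8000, 0.9333, 2.8667).

u_2 = (2.2667, -0.8000, 0.9333, 2.8667)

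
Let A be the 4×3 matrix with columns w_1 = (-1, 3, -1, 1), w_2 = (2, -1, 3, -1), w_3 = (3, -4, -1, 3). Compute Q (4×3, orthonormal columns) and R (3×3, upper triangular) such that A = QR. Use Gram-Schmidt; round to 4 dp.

Q = [[-0.2887, 0.4352, 0.5721], [0.8660, 0.4352, -0.1271], [-0.2887, 0.7833, -0.1589], [0.2887, -0.0870, 0.7946]], R = [[3.4641, -2.5981, -3.1754], [0.0000, 2.8723, -1.4797], [0.0000, 0.0000, 4.7673]]

q_1 = w_1/‖w_1‖ = (-1, 3, -1, 1)/3.4641 = (-0.2887, 0.8660, -0.2887, 0.2887).
r_{12} = q_1·w_2 = -2.5981.
u_2 = w_2 + 2.5981·q_1 = (1.2500, 1.2500, 2.2500, -0.2500).
‖u_2‖ = 2.8723, so q_2 = (0.4352, 0.4352, 0.7833, -0.0870).
r_{13} = q_1·w_3 = -3.1754; r_{23} = q_2·w_3 = -1.4797.
u_3 = w_3 + 3.1754·q_1 + 1.4797·q_2 = (2.7273, -0.6061, -0.7576, 3.7879).
‖u_3‖ = 4.7673, so q_3 = (0.5721, -0.1271, -0.1589, 0.7946).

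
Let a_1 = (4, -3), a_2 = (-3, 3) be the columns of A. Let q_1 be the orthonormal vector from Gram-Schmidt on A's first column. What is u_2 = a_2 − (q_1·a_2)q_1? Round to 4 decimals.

a_1 = (4, -3); ‖a_1‖ = 5.0000, so q_1 = (0.8000, -0.6000).
q_1·a_2 = 0.8000·(-3) + (-0.6000)·3 = -4.2000.
u_2 = a_2 + 4.2000·q_1 = (0.3600, 0.4800).

u_2 = (0.3600, 0.4800)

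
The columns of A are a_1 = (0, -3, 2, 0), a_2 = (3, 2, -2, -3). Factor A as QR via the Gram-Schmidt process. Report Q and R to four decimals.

Q = [[0.0000, 0.7011], [-0.8321, -0.0719], [0.5547, -0.1079], [0.0000, -0.7011]], R = [[3.6056, -2.7735], [0.0000, 4.2787]]

a_1 = (0, -3, 2, 0); ‖a_1‖ = 3.6056, so e_1 = (0.0000, -0.8321, 0.5547, 0.0000).
e_1·a_2 = 0.0000·3 + (-0.8321)·2 + 0.5547·(-2) + 0.0000·(-3) = -2.7735.
u_2 = a_2 + 2.7735·e_1 = (3.0000, -0.3077, -0.4615, -3.0000).
‖u_2‖ = 4.2787, so e_2 = (0.7011, -0.0719, -0.1079, -0.7011).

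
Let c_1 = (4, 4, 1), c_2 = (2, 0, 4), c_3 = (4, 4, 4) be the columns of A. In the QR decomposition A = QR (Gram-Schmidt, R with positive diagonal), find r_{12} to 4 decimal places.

c_1 = (4, 4, 1); ‖c_1‖ = 5.7446, so q_1 = (0.6963, 0.6963, 0.1741).
r_{12} = q_1·c_2 = 2.0889.

r_{12} = 2.0889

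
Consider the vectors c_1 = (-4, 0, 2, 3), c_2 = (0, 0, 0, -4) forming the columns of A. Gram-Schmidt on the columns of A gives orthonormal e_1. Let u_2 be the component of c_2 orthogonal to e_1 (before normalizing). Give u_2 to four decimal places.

u_2 = (-1.6552, 0.0000, 0.8276, -2.7586)

e_1 = c_1/‖c_1‖ = (-4, 0, 2, 3)/5.3852 = (-0.7428, 0.0000, 0.3714, 0.5571).
r_{12} = e_1·c_2 = -2.2283.
u_2 = c_2 + 2.2283·e_1 = (-1.6552, 0.0000, 0.8276, -2.7586).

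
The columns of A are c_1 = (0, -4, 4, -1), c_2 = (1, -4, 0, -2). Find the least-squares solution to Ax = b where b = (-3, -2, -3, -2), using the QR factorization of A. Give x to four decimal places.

x = (-0.5528, 0.9024)

c_1 = (0, -4, 4, -1); ‖c_1‖ = 5.7446, so e_1 = (0.0000, -0.6963, 0.6963, -0.1741).
e_1·c_2 = 0.0000·1 + (-0.6963)·(-4) + 0.6963·0 + (-0.1741)·(-2) = 3.1334.
u_2 = c_2 − 3.1334·e_1 = (1.0000, -1.8182, -2.1818, -1.4545).
‖u_2‖ = 3.3439, so e_2 = (0.2990, -0.5437, -0.6525, -0.4350).
Qᵀb = (-0.3482, 3.0177).
Back-substitute: x_2 = 3.0177/3.3439 = 0.9024.
x_1 = (-0.3482 − 3.1334·0.9024)/5.7446 = -0.5528.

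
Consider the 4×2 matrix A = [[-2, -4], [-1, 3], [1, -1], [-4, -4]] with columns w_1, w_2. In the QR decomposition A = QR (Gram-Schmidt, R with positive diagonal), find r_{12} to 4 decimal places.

w_1 = (-2, -1, 1, -4); ‖w_1‖ = 4.6904, so q_1 = (-0.4264, -0.2132, 0.2132, -0.8528).
r_{12} = q_1·w_2 = 4.2640.

r_{12} = 4.2640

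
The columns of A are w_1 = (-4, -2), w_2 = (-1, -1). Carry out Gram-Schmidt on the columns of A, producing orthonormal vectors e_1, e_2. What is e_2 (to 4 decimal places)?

e_2 = (0.4472, -0.8944)

w_1 = (-4, -2); ‖w_1‖ = 4.4721, so e_1 = (-0.8944, -0.4472).
e_1·w_2 = (-0.8944)·(-1) + (-0.4472)·(-1) = 1.3416.
u_2 = w_2 − 1.3416·e_1 = (0.2000, -0.4000).
‖u_2‖ = 0.4472, so e_2 = (0.4472, -0.8944).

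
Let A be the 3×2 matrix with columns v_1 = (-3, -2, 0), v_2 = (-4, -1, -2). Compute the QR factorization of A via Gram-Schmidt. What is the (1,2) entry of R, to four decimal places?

v_1 = (-3, -2, 0); ‖v_1‖ = 3.6056, so q_1 = (-0.8321, -0.5547, 0.0000).
r_{12} = q_1·v_2 = 3.8829.

r_{12} = 3.8829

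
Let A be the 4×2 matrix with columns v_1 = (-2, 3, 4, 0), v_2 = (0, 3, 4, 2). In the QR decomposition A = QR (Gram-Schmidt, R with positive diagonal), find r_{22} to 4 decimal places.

r_{22} = 2.7292

q_1 = v_1/‖v_1‖ = (-2, 3, 4, 0)/5.3852 = (-0.3714, 0.5571, 0.7428, 0.0000).
r_{12} = q_1·v_2 = 4.6424.
u_2 = v_2 − 4.6424·q_1 = (1.7241, 0.4138, 0.5517, 2.0000).
r_{22} = ‖u_2‖ = 2.7292.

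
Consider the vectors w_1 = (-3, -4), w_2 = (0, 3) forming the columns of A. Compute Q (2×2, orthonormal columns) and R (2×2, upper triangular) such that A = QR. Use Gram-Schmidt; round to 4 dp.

Q = [[-0.6000, -0.8000], [-0.8000, 0.6000]], R = [[5.0000, -2.4000], [0.0000, 1.8000]]

w_1 = (-3, -4); ‖w_1‖ = 5.0000, so e_1 = (-0.6000, -0.8000).
e_1·w_2 = (-0.6000)·0 + (-0.8000)·3 = -2.4000.
u_2 = w_2 + 2.4000·e_1 = (-1.4400, 1.0800).
‖u_2‖ = 1.8000, so e_2 = (-0.8000, 0.6000).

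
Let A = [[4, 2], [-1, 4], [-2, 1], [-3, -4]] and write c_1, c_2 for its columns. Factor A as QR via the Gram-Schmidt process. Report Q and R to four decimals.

c_1 = (4, -1, -2, -3); ‖c_1‖ = 5.4772, so q_1 = (0.7303, -0.1826, -0.3651, -0.5477).
q_1·c_2 = 0.7303·2 + (-0.1826)·4 + (-0.3651)·1 + (-0.5477)·(-4) = 2.5560.
u_2 = c_2 − 2.5560·q_1 = (0.1333, 4.4667, 1.9333, -2.6000).
‖u_2‖ = 5.5197, so q_2 = (0.0242, 0.8092, 0.3503, -0.4710).

Q = [[0.7303, 0.0242], [-0.1826, 0.8092], [-0.3651, 0.3503], [-0.5477, -0.4710]], R = [[5.4772, 2.5560], [0.0000, 5.5197]]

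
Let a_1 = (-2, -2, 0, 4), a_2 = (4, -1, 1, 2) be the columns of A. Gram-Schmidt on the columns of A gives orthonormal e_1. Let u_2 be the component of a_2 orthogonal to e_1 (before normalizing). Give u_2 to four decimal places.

u_2 = (4.1667, -0.8333, 1.0000, 1.6667)

e_1 = a_1/‖a_1‖ = (-2, -2, 0, 4)/4.8990 = (-0.4082, -0.4082, 0.0000, 0.8165).
r_{12} = e_1·a_2 = 0.4082.
u_2 = a_2 − 0.4082·e_1 = (4.1667, -0.8333, 1.0000, 1.6667).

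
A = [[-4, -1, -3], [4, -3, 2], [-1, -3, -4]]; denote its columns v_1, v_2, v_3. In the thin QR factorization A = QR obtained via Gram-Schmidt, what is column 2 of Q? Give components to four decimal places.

v_1 = (-4, 4, -1); ‖v_1‖ = 5.7446, so q_1 = (-0.6963, 0.6963, -0.1741).
q_1·v_2 = (-0.6963)·(-1) + 0.6963·(-3) + (-0.1741)·(-3) = -0.8704.
u_2 = v_2 + 0.8704·q_1 = (-1.6061, -2.3939, -3.1515).
‖u_2‖ = 4.2711, so q_2 = (-0.3760, -0.5605, -0.7379).

q_2 = (-0.3760, -0.5605, -0.7379)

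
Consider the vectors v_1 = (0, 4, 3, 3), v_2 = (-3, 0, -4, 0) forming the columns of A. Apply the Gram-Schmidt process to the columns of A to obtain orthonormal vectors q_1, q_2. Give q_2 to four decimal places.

q_2 = (-0.6584, 0.3098, -0.6454, 0.2324)

v_1 = (0, 4, 3, 3); ‖v_1‖ = 5.8310, so q_1 = (0.0000, 0.6860, 0.5145, 0.5145).
q_1·v_2 = 0.0000·(-3) + 0.6860·0 + 0.5145·(-4) + 0.5145·0 = -2.0580.
u_2 = v_2 + 2.0580·q_1 = (-3.0000, 1.4118, -2.9412, 1.0588).
‖u_2‖ = 4.5568, so q_2 = (-0.6584, 0.3098, -0.6454, 0.2324).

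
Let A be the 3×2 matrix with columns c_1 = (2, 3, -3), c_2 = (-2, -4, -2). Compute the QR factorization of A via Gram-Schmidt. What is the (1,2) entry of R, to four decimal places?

q_1 = c_1/‖c_1‖ = (2, 3, -3)/4.6904 = (0.4264, 0.6396, -0.6396).
r_{12} = q_1·c_2 = -2.1320.

r_{12} = -2.1320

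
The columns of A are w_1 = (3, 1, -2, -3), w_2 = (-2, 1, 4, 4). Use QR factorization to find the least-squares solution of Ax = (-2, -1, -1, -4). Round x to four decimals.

x = (-0.7345, -0.9558)

w_1 = (3, 1, -2, -3); ‖w_1‖ = 4.7958, so q_1 = (0.6255, 0.2085, -0.4170, -0.6255).
q_1·w_2 = 0.6255·(-2) + 0.2085·1 + (-0.4170)·4 + (-0.6255)·4 = -5.2129.
u_2 = w_2 + 5.2129·q_1 = (1.2609, 2.0870, 1.8261, 0.7391).
‖u_2‖ = 3.1347, so q_2 = (0.4022, 0.6658, 0.5825, 0.2358).
Qᵀb = (1.4596, -2.9960).
Back-substitute: x_2 = -2.9960/3.1347 = -0.9558.
x_1 = (1.4596 + 5.2129·(-0.9558))/4.7958 = -0.7345.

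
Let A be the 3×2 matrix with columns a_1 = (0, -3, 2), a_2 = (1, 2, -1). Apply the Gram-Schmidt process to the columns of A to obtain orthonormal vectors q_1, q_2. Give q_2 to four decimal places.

q_2 = (0.9636, 0.1482, 0.2224)

a_1 = (0, -3, 2); ‖a_1‖ = 3.6056, so q_1 = (0.0000, -0.8321, 0.5547).
q_1·a_2 = 0.0000·1 + (-0.8321)·2 + 0.5547·(-1) = -2.2188.
u_2 = a_2 + 2.2188·q_1 = (1.0000, 0.1538, 0.2308).
‖u_2‖ = 1.0377, so q_2 = (0.9636, 0.1482, 0.2224).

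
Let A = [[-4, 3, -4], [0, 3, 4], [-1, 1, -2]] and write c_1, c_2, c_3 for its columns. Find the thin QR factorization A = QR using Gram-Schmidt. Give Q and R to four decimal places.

c_1 = (-4, 0, -1); ‖c_1‖ = 4.1231, so q_1 = (-0.9701, 0.0000, -0.2425).
q_1·c_2 = (-0.9701)·3 + 0.0000·3 + (-0.2425)·1 = -3.1530.
u_2 = c_2 + 3.1530·q_1 = (-0.0588, 3.0000, 0.2353).
‖u_2‖ = 3.0098, so q_2 = (-0.0195, 0.9967, 0.0782).
q_1·c_3 = (-0.9701)·(-4) + 0.0000·4 + (-0.2425)·(-2) = 4.3656; q_2·c_3 = (-0.0195)·(-4) + 0.9967·4 + 0.0782·(-2) = 3.9088.
u_3 = c_3 − 4.3656·q_1 − 3.9088·q_2 = (0.3117, 0.1039, -1.2468).
‖u_3‖ = 1.2893, so q_3 = (0.2417, 0.0806, -0.9670).

Q = [[-0.9701, -0.0195, 0.2417], [0.0000, 0.9967, 0.0806], [-0.2425, 0.0782, -0.9670]], R = [[4.1231, -3.1530, 4.3656], [0.0000, 3.0098, 3.9088], [0.0000, 0.0000, 1.2893]]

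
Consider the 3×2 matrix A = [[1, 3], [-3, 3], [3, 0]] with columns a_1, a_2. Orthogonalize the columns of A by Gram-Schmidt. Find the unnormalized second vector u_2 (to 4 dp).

u_2 = (3.3158, 2.0526, 0.9474)

q_1 = a_1/‖a_1‖ = (1, -3, 3)/4.3589 = (0.2294, -0.6882, 0.6882).
r_{12} = q_1·a_2 = -1.3765.
u_2 = a_2 + 1.3765·q_1 = (3.3158, 2.0526, 0.9474).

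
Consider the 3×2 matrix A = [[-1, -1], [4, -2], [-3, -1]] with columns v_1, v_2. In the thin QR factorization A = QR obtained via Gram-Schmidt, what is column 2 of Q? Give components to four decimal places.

q_2 = (-0.4972, -0.5967, -0.6298)

q_1 = v_1/‖v_1‖ = (-1, 4, -3)/5.0990 = (-0.1961, 0.7845, -0.5883).
r_{12} = q_1·v_2 = -0.7845.
u_2 = v_2 + 0.7845·q_1 = (-1.1538, -1.3846, -1.4615).
‖u_2‖ = 2.3205, so q_2 = (-0.4972, -0.5967, -0.6298).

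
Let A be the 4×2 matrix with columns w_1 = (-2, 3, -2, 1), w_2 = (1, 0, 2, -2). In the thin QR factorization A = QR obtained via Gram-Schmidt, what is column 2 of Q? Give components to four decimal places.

w_1 = (-2, 3, -2, 1); ‖w_1‖ = 4.2426, so e_1 = (-0.4714, 0.7071, -0.4714, 0.2357).
e_1·w_2 = (-0.4714)·1 + 0.7071·0 + (-0.4714)·2 + 0.2357·(-2) = -1.8856.
u_2 = w_2 + 1.8856·e_1 = (0.1111, 1.3333, 1.1111, -1.5556).
‖u_2‖ = 2.3333, so e_2 = (0.0476, 0.5714, 0.4762, -0.6667).

e_2 = (0.0476, 0.5714, 0.4762, -0.6667)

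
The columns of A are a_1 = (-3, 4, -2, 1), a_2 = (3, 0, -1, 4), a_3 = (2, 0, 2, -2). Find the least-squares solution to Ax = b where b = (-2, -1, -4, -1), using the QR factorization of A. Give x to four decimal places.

x = (-0.2278, -0.4430, -1.2089)

a_1 = (-3, 4, -2, 1); ‖a_1‖ = 5.4772, so e_1 = (-0.5477, 0.7303, -0.3651, 0.1826).
e_1·a_2 = (-0.5477)·3 + 0.7303·0 + (-0.3651)·(-1) + 0.1826·4 = -0.5477.
u_2 = a_2 + 0.5477·e_1 = (2.7000, 0.4000, -1.2000, 4.1000).
‖u_2‖ = 5.0695, so e_2 = (0.5326, 0.0789, -0.2367, 0.8088).
e_1·a_3 = (-0.5477)·2 + 0.7303·0 + (-0.3651)·2 + 0.1826·(-2) = -2.1909; e_2·a_3 = 0.5326·2 + 0.0789·0 + (-0.2367)·2 + 0.8088·(-2) = -1.0257.
u_3 = a_3 + 2.1909·e_1 + 1.0257·e_2 = (1.3463, 1.6809, 0.9572, -0.7704).
‖u_3‖ = 2.4795, so e_3 = (0.5430, 0.6779, 0.3860, -0.3107).
Qᵀb = (1.6432, -1.0060, -2.9974).
Back-substitute: x_3 = -2.9974/2.4795 = -1.2089.
x_2 = (-1.0060 + 1.0257·(-1.2089))/5.0695 = -0.4430.
x_1 = (1.6432 + 0.5477·(-0.4430) + 2.1909·(-1.2089))/5.4772 = -0.2278.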